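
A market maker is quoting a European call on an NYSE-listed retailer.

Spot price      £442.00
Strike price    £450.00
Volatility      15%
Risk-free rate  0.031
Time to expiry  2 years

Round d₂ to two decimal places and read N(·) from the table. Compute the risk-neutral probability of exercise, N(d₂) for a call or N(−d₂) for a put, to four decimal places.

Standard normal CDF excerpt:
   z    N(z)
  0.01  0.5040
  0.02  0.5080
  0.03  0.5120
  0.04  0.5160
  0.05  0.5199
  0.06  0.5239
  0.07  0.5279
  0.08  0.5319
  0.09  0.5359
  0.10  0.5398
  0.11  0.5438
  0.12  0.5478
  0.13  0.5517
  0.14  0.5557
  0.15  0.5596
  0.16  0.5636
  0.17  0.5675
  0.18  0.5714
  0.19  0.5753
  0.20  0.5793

0.5398

T = 2;  σ√T = 0.2121
d₁ = [ln(442/450) + (0.031 + 0.15²/2)·2] / 0.2121 = [-0.0179 + 0.0845] / 0.2121 = 0.3138 ≈ 0.31
d₂ = d₁ − σ√T = 0.3138 − 0.2121 = 0.1016 ≈ 0.10
Risk-neutral Pr[S_T > K] = N(d₂) = N(0.10) = 0.5398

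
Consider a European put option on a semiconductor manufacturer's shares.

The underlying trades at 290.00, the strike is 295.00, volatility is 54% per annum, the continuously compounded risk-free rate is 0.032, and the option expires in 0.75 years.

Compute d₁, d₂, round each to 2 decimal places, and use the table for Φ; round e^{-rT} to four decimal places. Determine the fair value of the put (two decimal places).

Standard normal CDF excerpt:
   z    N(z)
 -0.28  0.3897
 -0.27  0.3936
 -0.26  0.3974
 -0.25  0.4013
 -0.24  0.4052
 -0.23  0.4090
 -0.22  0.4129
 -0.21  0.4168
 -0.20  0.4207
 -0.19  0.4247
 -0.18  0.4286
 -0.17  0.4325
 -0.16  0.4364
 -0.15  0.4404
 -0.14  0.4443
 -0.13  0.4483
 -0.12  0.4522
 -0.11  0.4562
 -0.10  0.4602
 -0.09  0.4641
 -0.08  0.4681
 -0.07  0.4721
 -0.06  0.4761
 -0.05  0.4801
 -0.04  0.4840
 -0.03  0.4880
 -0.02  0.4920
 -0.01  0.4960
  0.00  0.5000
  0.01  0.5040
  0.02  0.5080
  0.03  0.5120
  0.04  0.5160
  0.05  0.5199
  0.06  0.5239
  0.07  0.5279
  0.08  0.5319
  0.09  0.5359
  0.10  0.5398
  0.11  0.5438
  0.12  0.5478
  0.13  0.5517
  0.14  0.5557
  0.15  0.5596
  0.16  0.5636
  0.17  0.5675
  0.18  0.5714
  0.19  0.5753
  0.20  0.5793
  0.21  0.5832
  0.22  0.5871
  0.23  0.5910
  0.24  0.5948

σ√T = 0.54·√0.75 = 0.4677
d₁ = [ln(290/295) + (0.032 + ½·0.54²)·0.75] / (σ√T) = (-0.0171 + 0.1334) / 0.4677 = 0.2486 ⇒ 0.25
d₂ = 0.2486 − 0.4677 = -0.2191 ⇒ -0.22
e^(−rT) = e^(−0.032·0.75) = 0.9763
P = 295·0.9763·N(0.22) − 290·N(-0.25) = 295·0.9763·0.5871 − 290·0.4013 = 169.0898 − 116.3770 = 52.7128

52.71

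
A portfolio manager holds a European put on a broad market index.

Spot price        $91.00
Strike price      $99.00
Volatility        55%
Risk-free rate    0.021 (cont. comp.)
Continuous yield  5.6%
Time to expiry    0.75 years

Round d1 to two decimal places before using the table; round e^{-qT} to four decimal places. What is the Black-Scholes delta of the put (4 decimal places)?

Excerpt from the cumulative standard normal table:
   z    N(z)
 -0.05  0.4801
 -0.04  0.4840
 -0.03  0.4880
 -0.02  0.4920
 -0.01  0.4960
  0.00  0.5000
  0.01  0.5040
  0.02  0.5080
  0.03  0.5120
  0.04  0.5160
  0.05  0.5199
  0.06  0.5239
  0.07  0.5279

σ√T = 0.55·√0.75 = 0.4763
d₁ = [ln(91/99) + (0.021 − 0.056 + ½·0.55²)·0.75] / (σ√T) = (-0.0843 + 0.0872) / 0.4763 = 0.0061 which rounds to 0.01
N(d₁) = N(0.01) = 0.5040
Δ_put = exp(−qT)·(N(d₁) − 1) = 0.9589·(0.5040 − 1) = -0.4756

-0.4756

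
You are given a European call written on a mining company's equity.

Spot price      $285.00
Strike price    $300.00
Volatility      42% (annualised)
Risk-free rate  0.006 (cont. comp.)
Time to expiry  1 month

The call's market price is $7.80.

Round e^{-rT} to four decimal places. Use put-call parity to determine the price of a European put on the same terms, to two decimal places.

e^(−rT) = e^(−0.006·0.08333) = 0.9995
Put-call parity: C − P = S − K·e^(−rT) = 285 − 300·0.9995 = 285 − 299.8500 = -14.8500
P = C − (C − P) = 7.80 − (-14.8500) = 22.6500

$22.65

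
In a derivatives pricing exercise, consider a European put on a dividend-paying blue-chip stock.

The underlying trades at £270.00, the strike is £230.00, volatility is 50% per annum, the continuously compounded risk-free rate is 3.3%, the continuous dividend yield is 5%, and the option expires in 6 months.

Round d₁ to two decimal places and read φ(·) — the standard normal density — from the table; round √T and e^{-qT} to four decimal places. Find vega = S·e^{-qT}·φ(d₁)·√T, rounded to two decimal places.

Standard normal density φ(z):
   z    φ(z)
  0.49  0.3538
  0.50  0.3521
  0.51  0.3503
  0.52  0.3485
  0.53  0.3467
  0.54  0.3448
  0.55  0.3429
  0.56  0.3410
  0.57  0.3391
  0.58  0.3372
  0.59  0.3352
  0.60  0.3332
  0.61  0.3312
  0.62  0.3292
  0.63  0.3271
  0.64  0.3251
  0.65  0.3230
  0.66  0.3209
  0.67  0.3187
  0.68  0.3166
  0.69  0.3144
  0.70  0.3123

61.67

T = 0.5;  σ√T = 0.3536
d₁ = [ln(270/230) + (0.033 − 0.05 + 0.5²/2)·0.5] / 0.3536 = [0.1603 + 0.0540] / 0.3536 = 0.6063 ≈ 0.61
√T = √0.5 = 0.7071
φ(d₁) = φ(0.61) = 0.3312
e^(−qT) = e^(−0.05·0.5) = 0.9753
vega = S·e^(−qT)·φ(d₁)·√T = 270·0.9753·0.3312·0.7071 = 61.6699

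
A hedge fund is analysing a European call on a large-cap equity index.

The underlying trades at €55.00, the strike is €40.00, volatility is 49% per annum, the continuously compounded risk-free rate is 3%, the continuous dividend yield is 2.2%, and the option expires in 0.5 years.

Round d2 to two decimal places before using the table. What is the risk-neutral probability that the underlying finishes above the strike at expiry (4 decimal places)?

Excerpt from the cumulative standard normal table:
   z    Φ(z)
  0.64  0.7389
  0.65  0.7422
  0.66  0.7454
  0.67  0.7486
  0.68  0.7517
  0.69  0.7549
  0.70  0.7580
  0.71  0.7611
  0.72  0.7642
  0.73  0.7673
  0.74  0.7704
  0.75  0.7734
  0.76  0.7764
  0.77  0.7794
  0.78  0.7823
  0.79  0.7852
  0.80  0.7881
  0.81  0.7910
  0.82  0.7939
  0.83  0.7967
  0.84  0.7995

0.7764

σ√T = 0.49 × 0.7071 = 0.3465
ln(S/K) + (r − q + σ²/2)T = ln(55/40) + (0.03 − 0.022 + 0.49²/2)·0.5 = 0.3185 + 0.0640 = 0.3825
d₁ = 0.3825 / 0.3465 = 1.1039 → 1.10
d₂ = d₁ − σ√T = 1.1039 − 0.3465 = 0.7574 → 0.76
Risk-neutral Pr[S_T > K] = N(d₂) = N(0.76) = 0.7764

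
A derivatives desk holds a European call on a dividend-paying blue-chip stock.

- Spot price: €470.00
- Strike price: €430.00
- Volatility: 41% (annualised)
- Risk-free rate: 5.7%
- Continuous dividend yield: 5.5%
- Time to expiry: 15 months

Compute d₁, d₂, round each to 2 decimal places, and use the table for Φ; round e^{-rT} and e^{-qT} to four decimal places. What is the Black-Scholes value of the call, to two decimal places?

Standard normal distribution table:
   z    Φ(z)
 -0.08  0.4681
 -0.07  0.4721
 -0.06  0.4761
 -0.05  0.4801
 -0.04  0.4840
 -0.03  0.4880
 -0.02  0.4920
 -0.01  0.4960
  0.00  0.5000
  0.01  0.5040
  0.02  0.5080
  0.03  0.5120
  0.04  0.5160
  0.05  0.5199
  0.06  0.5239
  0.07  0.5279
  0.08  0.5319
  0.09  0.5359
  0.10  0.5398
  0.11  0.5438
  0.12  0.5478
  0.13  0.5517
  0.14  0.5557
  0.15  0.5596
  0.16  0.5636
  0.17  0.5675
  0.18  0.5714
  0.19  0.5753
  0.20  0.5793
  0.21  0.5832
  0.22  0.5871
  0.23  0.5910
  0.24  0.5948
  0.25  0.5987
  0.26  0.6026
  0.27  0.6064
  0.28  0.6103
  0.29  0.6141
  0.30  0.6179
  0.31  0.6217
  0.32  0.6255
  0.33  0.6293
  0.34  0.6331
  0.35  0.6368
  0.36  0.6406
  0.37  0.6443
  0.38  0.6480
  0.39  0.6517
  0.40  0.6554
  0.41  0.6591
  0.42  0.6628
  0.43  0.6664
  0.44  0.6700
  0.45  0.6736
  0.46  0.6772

σ√T = 0.41 × 1.1180 = 0.4584
ln(S/K) + (r − q + σ²/2)T = ln(470/430) + (0.057 − 0.055 + 0.41²/2)·1.25 = 0.0889 + 0.1076 = 0.1965
d₁ = 0.1965 / 0.4584 = 0.4287 which rounds to 0.43
d₂ = d₁ − σ√T = 0.4287 − 0.4584 = -0.0297 which rounds to -0.03
e^(−qT) = e^(−0.055·1.25) = 0.9336;  e^(−rT) = e^(−0.057·1.25) = 0.9312
C = 470·0.9336·N(0.43) − 430·0.9312·N(-0.03) = 470·0.9336·0.6664 − 430·0.9312·0.4880 = 292.4110 − 195.4030 = 97.0080

€97.01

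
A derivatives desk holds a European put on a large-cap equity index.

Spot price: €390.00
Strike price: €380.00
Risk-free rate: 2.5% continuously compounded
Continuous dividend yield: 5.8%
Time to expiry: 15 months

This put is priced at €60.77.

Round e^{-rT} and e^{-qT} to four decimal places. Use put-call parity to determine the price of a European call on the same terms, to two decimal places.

€55.21

e^(−qT) = e^(−0.058·1.25) = 0.9301;  e^(−rT) = e^(−0.025·1.25) = 0.9692
Put-call parity: C − P = S·e^(−qT) − K·e^(−rT) = 390·0.9301 − 380·0.9692 = 362.7390 − 368.2960 = -5.5570
C = P + (C − P) = 60.77 + (-5.5570) = 55.2130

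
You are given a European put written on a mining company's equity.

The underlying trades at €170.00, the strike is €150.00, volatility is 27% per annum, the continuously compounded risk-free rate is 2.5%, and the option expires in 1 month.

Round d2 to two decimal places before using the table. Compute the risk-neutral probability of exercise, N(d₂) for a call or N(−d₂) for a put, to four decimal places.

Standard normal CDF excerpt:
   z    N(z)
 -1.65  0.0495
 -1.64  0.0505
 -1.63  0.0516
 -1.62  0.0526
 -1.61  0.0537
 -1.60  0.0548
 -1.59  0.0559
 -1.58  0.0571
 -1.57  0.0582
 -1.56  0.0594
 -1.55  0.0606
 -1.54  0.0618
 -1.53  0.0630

0.0559

σ√T = 0.27 × 0.2887 = 0.0779
d₁ = [ln(170/150) + (0.025 + 0.27²/2)·0.08333] / 0.0779 = [0.1252 + 0.0051] / 0.0779 = 1.6715 which rounds to 1.67
d₂ = d₁ − σ√T = 1.6715 − 0.0779 = 1.5936 which rounds to 1.59
Risk-neutral Pr[S_T < K] = N(−d₂) = N(-1.59) = 0.0559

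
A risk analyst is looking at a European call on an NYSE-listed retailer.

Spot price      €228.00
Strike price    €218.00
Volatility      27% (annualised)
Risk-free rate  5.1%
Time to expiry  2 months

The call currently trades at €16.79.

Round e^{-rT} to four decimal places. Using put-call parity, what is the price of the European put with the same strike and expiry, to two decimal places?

exp(−rT) = exp(−0.051·0.1667) = 0.9915
Put-call parity: C − P = S − K·e^(−rT) = 228 − 218·0.9915 = 228 − 216.1470 = 11.8530
P = C − (C − P) = 16.79 − (11.8530) = 4.9370

€4.94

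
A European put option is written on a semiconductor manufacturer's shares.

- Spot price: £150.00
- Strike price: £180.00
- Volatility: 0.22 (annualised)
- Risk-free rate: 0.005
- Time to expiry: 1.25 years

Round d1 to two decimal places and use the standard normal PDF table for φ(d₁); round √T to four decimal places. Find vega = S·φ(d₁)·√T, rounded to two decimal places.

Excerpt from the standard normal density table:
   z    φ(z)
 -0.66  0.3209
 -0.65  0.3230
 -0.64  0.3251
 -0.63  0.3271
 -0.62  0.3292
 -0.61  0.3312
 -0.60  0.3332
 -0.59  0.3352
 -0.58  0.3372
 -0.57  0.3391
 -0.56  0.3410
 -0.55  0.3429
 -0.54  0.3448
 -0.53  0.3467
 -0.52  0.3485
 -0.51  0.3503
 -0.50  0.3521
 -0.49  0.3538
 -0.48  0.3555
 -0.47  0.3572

56.21

σ√T = 0.22·√1.25 = 0.2460
d₁ = [ln(150/180) + (0.005 + 0.22²/2)·1.25] / 0.2460 = [-0.1823 + 0.0365] / 0.2460 = -0.5928 ⇒ -0.59
√T = √1.25 = 1.1180
φ(d₁) = φ(-0.59) = 0.3352
vega = S·φ(d₁)·√T = 150·0.3352·1.1180 = 56.2130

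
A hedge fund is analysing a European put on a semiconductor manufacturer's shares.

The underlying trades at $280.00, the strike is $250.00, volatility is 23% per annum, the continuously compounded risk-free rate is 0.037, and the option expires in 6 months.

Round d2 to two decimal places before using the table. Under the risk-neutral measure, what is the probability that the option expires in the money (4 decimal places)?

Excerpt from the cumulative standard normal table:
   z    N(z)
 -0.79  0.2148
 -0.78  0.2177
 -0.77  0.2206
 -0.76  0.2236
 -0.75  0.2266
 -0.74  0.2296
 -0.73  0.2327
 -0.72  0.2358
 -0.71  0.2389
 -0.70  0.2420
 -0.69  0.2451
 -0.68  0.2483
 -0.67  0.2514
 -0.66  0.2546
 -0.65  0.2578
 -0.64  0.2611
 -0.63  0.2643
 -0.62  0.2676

σ√T = 0.23 × 0.7071 = 0.1626
d₁ = [ln(280/250) + (0.037 + 0.23²/2)·0.5] / 0.1626 = [0.1133 + 0.0317] / 0.1626 = 0.8919 ⇒ 0.89
d₂ = d₁ − σ√T = 0.8919 − 0.1626 = 0.7293 ⇒ 0.73
Risk-neutral Pr[S_T < K] = N(−d₂) = N(-0.73) = 0.2327

0.2327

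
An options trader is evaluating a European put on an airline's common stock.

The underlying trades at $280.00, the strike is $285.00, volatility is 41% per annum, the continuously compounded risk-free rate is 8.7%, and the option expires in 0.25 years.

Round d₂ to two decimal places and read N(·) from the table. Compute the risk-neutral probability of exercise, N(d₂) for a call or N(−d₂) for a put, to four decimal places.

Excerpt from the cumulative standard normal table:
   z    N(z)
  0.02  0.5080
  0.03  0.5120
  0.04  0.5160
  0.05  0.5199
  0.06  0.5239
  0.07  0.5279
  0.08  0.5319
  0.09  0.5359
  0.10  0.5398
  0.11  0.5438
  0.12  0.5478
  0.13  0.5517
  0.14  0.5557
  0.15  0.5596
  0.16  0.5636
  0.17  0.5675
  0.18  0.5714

T = 0.25;  σ√T = 0.2050
d₁ = [ln(280/285) + (0.087 + 0.41²/2)·0.25] / 0.2050 = [-0.0177 + 0.0428] / 0.2050 = 0.1223 ⇒ 0.12
d₂ = d₁ − σ√T = 0.1223 − 0.2050 = -0.0827 ⇒ -0.08
Pr(exercise) under Q = N(−d₂) = N(0.08) = 0.5319

0.5319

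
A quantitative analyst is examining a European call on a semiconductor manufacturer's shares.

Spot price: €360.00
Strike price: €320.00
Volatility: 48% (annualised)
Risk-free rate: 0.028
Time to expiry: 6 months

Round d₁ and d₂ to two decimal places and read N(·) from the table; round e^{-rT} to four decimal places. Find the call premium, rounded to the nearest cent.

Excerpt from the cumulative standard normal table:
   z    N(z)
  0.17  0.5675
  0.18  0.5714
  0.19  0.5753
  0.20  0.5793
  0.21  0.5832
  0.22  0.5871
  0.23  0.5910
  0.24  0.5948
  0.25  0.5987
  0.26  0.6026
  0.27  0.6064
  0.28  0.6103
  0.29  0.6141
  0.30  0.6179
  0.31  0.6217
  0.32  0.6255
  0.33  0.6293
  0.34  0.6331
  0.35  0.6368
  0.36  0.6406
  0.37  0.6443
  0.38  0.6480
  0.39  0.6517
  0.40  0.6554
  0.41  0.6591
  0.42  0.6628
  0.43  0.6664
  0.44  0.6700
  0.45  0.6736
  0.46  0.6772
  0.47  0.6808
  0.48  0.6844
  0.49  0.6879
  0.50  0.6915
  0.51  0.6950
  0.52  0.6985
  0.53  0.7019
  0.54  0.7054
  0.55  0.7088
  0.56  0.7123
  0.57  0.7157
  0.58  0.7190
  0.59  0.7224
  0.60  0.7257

€71.17

σ√T = 0.48·√0.5 = 0.3394
d₁ = [ln(360/320) + (0.028 + 0.48²/2)·0.5] / 0.3394 = [0.1178 + 0.0716] / 0.3394 = 0.5580 which rounds to 0.56
d₂ = d₁ − σ√T = 0.5580 − 0.3394 = 0.2186 which rounds to 0.22
e^(−rT) = e^(−0.028·0.5) = 0.9861
C = 360·N(0.56) − 320·0.9861·N(0.22) = 360·0.7123 − 320·0.9861·0.5871 = 256.4280 − 185.2606 = 71.1674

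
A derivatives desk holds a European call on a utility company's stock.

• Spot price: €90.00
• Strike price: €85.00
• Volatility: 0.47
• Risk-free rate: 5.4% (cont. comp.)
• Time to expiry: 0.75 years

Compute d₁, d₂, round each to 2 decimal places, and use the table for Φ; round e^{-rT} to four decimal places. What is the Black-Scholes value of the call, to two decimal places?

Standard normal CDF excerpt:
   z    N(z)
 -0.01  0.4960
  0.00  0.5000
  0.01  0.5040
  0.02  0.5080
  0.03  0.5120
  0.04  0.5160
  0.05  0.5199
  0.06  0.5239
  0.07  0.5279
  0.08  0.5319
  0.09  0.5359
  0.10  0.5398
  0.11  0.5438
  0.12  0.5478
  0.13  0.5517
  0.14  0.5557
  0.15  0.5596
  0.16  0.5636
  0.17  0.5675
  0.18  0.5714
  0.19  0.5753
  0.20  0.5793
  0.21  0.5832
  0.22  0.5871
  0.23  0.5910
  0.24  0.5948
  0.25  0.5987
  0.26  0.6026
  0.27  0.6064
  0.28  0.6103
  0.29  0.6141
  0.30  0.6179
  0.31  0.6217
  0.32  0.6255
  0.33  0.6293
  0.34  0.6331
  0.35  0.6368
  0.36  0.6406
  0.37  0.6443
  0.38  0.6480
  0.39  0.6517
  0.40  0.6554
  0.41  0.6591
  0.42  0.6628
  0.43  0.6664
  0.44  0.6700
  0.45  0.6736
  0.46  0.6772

σ√T = 0.47·√0.75 = 0.4070
d₁ = [ln(90/85) + (0.054 + 0.47²/2)·0.75] / 0.4070 = [0.0572 + 0.1233] / 0.4070 = 0.4434 ≈ 0.44
d₂ = d₁ − σ√T = 0.4434 − 0.4070 = 0.0364 ≈ 0.04
exp(−rT) = exp(−0.054·0.75) = 0.9603
C = 90·N(0.44) − 85·0.9603·N(0.04) = 90·0.6700 − 85·0.9603·0.5160 = 60.3000 − 42.1188 = 18.1812

€18.18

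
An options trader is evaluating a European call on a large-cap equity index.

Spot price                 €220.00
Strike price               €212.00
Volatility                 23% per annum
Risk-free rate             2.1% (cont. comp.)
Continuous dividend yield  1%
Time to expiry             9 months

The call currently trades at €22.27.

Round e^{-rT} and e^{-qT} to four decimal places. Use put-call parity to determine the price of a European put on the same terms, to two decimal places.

e^(−qT) = e^(−0.01·0.75) = 0.9925;  e^(−rT) = e^(−0.021·0.75) = 0.9844
Put-call parity: C − P = S·e^(−qT) − K·e^(−rT) = 220·0.9925 − 212·0.9844 = 218.3500 − 208.6928 = 9.6572
P = C − (C − P) = 22.27 − (9.6572) = 12.6128

€12.61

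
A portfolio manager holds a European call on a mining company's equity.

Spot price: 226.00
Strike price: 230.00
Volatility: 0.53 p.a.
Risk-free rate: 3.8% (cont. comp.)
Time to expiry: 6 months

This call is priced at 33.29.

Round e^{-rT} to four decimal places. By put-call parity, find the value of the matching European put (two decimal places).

32.97

exp(−rT) = exp(−0.038·0.5) = 0.9812
Put-call parity: C − P = S − K·e^(−rT) = 226 − 230·0.9812 = 226 − 225.6760 = 0.3240
P = C − (C − P) = 33.29 − (0.3240) = 32.9660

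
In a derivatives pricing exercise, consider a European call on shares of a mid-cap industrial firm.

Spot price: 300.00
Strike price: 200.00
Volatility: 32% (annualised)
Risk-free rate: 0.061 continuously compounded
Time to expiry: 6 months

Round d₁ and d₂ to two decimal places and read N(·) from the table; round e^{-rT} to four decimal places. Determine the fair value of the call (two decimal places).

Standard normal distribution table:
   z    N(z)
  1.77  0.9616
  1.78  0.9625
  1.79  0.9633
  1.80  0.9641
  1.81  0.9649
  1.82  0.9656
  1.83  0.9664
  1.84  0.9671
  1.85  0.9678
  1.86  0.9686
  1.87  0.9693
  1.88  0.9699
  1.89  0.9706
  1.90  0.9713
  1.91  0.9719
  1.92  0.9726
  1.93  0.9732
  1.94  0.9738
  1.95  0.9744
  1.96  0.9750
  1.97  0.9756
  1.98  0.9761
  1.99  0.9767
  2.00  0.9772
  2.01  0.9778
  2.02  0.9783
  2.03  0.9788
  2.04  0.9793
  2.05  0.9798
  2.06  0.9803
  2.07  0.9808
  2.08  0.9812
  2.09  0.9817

σ√T = 0.32·√0.5 = 0.2263
d₁ = [ln(300/200) + (0.061 + 0.32²/2)·0.5] / 0.2263 = [0.4055 + 0.0561] / 0.2263 = 2.0398 → 2.04
d₂ = d₁ − σ√T = 2.0398 − 0.2263 = 1.8136 → 1.81
e^(−rT) = e^(−0.061·0.5) = 0.9700
C = 300·N(2.04) − 200·0.9700·N(1.81) = 300·0.9793 − 200·0.9700·0.9649 = 293.7900 − 187.1906 = 106.5994

106.60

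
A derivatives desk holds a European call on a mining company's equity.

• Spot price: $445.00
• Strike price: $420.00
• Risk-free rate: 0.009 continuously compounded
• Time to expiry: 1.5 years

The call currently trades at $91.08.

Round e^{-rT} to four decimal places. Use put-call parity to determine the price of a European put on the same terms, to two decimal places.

e^(−rT) = e^(−0.009·1.5) = 0.9866
Put-call parity: C − P = S − K·e^(−rT) = 445 − 420·0.9866 = 445 − 414.3720 = 30.6280
P = C − (C − P) = 91.08 − (30.6280) = 60.4520

$60.45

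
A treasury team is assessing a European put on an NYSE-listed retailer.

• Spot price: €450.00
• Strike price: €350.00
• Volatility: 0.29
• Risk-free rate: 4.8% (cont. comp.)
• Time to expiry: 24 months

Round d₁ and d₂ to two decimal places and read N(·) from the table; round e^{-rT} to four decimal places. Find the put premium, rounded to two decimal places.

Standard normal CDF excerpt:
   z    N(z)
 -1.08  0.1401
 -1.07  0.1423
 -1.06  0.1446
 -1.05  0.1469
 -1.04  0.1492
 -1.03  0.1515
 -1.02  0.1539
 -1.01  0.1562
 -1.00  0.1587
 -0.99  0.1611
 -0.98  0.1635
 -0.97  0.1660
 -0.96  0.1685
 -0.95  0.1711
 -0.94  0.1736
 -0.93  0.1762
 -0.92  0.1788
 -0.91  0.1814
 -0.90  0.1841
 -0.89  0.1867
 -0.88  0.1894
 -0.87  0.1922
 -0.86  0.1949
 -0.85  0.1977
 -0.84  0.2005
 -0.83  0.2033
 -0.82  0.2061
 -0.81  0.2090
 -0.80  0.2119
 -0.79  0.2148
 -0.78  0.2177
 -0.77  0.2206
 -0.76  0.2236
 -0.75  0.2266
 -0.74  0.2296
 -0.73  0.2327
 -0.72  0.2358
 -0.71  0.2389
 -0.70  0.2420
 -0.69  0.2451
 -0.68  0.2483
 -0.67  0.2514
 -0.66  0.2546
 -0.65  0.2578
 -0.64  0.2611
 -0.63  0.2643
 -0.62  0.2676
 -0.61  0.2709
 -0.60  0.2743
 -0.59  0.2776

T = 2;  σ√T = 0.4101
ln(S/K) + (r + σ²/2)T = ln(450/350) + (0.048 + 0.29²/2)·2 = 0.2513 + 0.1801 = 0.4314
d₁ = 0.4314 / 0.4101 = 1.0519 ≈ 1.05
d₂ = d₁ − σ√T = 1.0519 − 0.4101 = 0.6418 ≈ 0.64
exp(−rT) = exp(−0.048·2) = 0.9085
N(−d₂) = N(-0.64) = 0.2611;  N(−d₁) = N(-1.05) = 0.1469
P = 350·0.9085·0.2611 − 450·0.1469 = 83.0233 − 66.1050 = 16.9183

€16.92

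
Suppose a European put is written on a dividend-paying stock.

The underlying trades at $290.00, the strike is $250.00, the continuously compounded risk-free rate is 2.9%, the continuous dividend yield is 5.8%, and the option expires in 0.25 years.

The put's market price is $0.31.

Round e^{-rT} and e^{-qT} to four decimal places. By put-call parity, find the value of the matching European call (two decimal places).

$37.93

exp(−qT) = exp(−0.058·0.25) = 0.9856;  exp(−rT) = exp(−0.029·0.25) = 0.9928
Put-call parity: C − P = S·e^(−qT) − K·e^(−rT) = 290·0.9856 − 250·0.9928 = 285.8240 − 248.2000 = 37.6240
C = P + (C − P) = 0.31 + (37.6240) = 37.9340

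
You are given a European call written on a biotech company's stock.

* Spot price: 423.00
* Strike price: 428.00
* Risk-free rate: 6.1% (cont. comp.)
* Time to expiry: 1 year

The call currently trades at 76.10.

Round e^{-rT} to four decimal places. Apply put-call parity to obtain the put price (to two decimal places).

55.76

exp(−rT) = exp(−0.061·1) = 0.9408
Put-call parity: C − P = S − K·e^(−rT) = 423 − 428·0.9408 = 423 − 402.6624 = 20.3376
P = C − (C − P) = 76.10 − (20.3376) = 55.7624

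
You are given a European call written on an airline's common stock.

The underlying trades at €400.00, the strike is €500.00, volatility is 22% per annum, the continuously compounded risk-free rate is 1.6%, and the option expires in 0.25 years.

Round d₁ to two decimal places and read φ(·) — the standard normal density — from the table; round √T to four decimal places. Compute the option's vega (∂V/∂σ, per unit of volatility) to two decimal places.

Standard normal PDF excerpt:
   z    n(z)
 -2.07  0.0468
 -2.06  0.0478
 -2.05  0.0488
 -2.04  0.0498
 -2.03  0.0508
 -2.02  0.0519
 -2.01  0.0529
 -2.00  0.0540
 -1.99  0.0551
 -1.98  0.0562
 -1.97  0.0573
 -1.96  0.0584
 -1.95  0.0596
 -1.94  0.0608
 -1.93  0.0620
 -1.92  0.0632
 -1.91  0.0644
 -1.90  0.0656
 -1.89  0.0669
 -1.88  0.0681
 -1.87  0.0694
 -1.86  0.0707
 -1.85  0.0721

12.16

σ√T = 0.22 × 0.5000 = 0.1100
d₁ = [ln(400/500) + (0.016 + ½·0.22²)·0.25] / (σ√T) = (-0.2231 + 0.0100) / 0.1100 = -1.9372 ≈ -1.94
√T = √0.25 = 0.5000
φ(d₁) = φ(-1.94) = 0.0608
vega = S·φ(d₁)·√T = 400·0.0608·0.5000 = 12.1600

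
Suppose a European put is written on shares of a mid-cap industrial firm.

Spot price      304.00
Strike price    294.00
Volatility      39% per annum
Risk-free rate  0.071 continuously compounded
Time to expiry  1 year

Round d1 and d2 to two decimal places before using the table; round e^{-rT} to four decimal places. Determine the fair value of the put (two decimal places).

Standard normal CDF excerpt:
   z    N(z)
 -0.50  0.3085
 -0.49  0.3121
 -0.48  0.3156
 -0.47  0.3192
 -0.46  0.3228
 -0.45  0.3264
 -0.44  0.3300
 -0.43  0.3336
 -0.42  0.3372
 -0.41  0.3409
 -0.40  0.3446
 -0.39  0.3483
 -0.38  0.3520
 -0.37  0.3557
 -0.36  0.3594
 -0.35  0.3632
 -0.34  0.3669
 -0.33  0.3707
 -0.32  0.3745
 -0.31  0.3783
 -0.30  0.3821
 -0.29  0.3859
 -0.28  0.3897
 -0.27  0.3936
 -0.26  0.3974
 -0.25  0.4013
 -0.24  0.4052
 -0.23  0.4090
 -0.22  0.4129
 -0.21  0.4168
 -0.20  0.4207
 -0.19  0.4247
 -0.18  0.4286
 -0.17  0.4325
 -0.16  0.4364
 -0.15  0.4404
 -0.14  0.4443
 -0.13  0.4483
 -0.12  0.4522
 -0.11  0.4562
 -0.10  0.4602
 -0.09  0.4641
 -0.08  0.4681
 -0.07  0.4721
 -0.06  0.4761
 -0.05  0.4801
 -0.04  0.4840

31.16

σ√T = 0.39 × 1.0000 = 0.3900
d₁ = [ln(304/294) + (0.071 + 0.39²/2)·1] / 0.3900 = [0.0334 + 0.1471] / 0.3900 = 0.4628 ≈ 0.46
d₂ = d₁ − σ√T = 0.4628 − 0.3900 = 0.0728 ≈ 0.07
e^(−rT) = e^(−0.071·1) = 0.9315
N(−d₂) = N(-0.07) = 0.4721;  N(−d₁) = N(-0.46) = 0.3228
P = 294·0.9315·0.4721 − 304·0.3228 = 129.2898 − 98.1312 = 31.1586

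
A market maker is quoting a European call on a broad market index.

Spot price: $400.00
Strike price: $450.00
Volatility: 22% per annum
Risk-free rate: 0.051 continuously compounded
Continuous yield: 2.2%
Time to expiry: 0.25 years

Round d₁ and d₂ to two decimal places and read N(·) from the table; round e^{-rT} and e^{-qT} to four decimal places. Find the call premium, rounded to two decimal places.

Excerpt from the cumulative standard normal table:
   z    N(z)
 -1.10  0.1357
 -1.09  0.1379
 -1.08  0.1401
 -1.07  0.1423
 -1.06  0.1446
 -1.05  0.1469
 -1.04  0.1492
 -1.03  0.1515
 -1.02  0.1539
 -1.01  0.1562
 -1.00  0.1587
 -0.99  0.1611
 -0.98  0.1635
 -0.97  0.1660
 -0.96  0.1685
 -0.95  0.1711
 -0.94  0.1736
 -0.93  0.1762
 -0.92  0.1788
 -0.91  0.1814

T = 0.25;  σ√T = 0.1100
d₁ = [ln(400/450) + (0.051 − 0.022 + 0.22²/2)·0.25] / 0.1100 = [-0.1178 + 0.0133] / 0.1100 = -0.9498 → -0.95
d₂ = d₁ − σ√T = -0.9498 − 0.1100 = -1.0598 → -1.06
exp(−qT) = exp(−0.022·0.25) = 0.9945;  exp(−rT) = exp(−0.051·0.25) = 0.9873
C = 400·0.9945·N(-0.95) − 450·0.9873·N(-1.06) = 400·0.9945·0.1711 − 450·0.9873·0.1446 = 68.0636 − 64.2436 = 3.8200

$3.82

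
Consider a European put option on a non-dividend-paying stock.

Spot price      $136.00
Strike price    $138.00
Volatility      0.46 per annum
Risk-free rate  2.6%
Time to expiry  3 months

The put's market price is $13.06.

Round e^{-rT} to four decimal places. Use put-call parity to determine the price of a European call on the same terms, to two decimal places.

exp(−rT) = exp(−0.026·0.25) = 0.9935
Put-call parity: C − P = S − K·e^(−rT) = 136 − 138·0.9935 = 136 − 137.1030 = -1.1030
C = P + (C − P) = 13.06 + (-1.1030) = 11.9570

$11.96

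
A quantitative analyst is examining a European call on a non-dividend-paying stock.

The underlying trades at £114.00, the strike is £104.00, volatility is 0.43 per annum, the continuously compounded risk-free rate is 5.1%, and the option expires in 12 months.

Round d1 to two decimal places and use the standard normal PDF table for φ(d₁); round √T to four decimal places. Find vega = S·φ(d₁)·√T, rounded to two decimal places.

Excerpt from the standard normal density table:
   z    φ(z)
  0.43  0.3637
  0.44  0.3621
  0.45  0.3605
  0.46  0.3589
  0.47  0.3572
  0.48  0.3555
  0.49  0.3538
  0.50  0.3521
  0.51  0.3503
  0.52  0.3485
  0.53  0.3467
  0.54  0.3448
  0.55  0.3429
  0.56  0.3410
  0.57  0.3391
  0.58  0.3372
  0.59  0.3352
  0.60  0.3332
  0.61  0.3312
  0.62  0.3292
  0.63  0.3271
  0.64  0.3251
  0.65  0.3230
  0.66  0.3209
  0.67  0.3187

σ√T = 0.43 × 1.0000 = 0.4300
d₁ = [ln(114/104) + (0.051 + ½·0.43²)·1] / (σ√T) = (0.0918 + 0.1434) / 0.4300 = 0.5471 → 0.55
√T = √1 = 1.0000
φ(d₁) = φ(0.55) = 0.3429
vega = S·φ(d₁)·√T = 114·0.3429·1.0000 = 39.0906

39.09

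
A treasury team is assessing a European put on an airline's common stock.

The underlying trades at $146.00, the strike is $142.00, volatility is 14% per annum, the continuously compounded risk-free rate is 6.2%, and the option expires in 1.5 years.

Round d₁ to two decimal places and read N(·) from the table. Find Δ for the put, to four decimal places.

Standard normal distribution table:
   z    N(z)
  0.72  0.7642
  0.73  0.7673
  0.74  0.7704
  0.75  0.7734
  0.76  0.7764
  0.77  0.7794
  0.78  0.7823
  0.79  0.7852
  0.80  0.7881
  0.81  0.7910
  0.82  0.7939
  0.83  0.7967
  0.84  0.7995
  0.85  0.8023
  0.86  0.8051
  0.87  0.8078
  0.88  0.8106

σ√T = 0.14 × 1.2247 = 0.1715
ln(S/K) + (r + σ²/2)T = ln(146/142) + (0.062 + 0.14²/2)·1.5 = 0.0278 + 0.1077 = 0.1355
d₁ = 0.1355 / 0.1715 = 0.7901 ⇒ 0.79
N(d₁) = N(0.79) = 0.7852
Δ_put = N(d₁) − 1 = 0.7852 − 1 = -0.2148

-0.2148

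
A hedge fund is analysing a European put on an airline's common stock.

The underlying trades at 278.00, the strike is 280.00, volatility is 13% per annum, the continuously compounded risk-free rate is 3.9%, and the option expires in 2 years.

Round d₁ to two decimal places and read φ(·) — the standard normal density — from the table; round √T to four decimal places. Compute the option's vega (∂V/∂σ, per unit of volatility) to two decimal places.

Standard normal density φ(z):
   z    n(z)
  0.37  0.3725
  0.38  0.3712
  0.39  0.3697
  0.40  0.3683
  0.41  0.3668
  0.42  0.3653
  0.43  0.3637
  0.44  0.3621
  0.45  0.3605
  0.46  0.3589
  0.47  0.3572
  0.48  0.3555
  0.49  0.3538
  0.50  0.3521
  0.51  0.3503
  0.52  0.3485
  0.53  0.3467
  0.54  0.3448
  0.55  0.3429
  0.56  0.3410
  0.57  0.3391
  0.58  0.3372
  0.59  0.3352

T = 2;  σ√T = 0.1838
d₁ = [ln(278/280) + (0.039 + ½·0.13²)·2] / (σ√T) = (-0.0072 + 0.0949) / 0.1838 = 0.4772 ≈ 0.48
√T = √2 = 1.4142
φ(d₁) = φ(0.48) = 0.3555
vega = S·φ(d₁)·√T = 278·0.3555·1.4142 = 139.7640

139.76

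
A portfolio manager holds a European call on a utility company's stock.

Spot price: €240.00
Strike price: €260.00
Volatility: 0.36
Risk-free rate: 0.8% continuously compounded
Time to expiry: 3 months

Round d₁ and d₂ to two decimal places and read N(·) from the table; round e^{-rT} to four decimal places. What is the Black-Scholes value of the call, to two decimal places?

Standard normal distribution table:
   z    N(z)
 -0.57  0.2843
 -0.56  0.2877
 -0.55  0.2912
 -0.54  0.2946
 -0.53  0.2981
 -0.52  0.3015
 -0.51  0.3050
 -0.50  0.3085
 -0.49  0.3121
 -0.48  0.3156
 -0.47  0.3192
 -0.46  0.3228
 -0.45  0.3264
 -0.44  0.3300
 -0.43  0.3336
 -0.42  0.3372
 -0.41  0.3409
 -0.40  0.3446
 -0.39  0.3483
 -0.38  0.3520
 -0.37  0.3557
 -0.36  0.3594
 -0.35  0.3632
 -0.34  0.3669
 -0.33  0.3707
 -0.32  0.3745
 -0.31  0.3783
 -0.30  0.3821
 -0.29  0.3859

€9.82

T = 0.25;  σ√T = 0.1800
d₁ = [ln(240/260) + (0.008 + 0.36²/2)·0.25] / 0.1800 = [-0.0800 + 0.0182] / 0.1800 = -0.3436 ≈ -0.34
d₂ = d₁ − σ√T = -0.3436 − 0.1800 = -0.5236 ≈ -0.52
exp(−rT) = exp(−0.008·0.25) = 0.9980
C = 240·N(-0.34) − 260·0.9980·N(-0.52) = 240·0.3669 − 260·0.9980·0.3015 = 88.0560 − 78.2332 = 9.8228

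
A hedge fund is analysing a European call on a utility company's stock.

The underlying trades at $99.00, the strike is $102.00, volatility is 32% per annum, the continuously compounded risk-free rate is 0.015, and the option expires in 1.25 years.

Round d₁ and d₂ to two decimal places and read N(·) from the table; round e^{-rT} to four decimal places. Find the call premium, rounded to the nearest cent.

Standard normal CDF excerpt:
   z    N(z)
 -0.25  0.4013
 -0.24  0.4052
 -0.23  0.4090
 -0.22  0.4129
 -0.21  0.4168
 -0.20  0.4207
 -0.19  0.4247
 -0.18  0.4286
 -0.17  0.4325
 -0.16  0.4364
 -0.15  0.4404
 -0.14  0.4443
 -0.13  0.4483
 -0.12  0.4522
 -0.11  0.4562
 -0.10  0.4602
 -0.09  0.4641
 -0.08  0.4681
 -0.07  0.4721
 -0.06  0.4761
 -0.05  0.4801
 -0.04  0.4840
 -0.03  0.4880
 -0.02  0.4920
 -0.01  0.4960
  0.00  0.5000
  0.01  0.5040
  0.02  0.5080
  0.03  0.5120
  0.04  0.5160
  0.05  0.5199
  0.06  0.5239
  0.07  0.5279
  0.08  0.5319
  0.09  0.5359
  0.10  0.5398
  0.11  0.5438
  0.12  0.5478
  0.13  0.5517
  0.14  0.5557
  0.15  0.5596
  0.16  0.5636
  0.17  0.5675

σ√T = 0.32·√1.25 = 0.3578
d₁ = [ln(99/102) + (0.015 + 0.32²/2)·1.25] / 0.3578 = [-0.0299 + 0.0828] / 0.3578 = 0.1479 → 0.15
d₂ = d₁ − σ√T = 0.1479 − 0.3578 = -0.2099 → -0.21
exp(−rT) = exp(−0.015·1.25) = 0.9814
C = 99·N(0.15) − 102·0.9814·N(-0.21) = 99·0.5596 − 102·0.9814·0.4168 = 55.4004 − 41.7228 = 13.6776

$13.68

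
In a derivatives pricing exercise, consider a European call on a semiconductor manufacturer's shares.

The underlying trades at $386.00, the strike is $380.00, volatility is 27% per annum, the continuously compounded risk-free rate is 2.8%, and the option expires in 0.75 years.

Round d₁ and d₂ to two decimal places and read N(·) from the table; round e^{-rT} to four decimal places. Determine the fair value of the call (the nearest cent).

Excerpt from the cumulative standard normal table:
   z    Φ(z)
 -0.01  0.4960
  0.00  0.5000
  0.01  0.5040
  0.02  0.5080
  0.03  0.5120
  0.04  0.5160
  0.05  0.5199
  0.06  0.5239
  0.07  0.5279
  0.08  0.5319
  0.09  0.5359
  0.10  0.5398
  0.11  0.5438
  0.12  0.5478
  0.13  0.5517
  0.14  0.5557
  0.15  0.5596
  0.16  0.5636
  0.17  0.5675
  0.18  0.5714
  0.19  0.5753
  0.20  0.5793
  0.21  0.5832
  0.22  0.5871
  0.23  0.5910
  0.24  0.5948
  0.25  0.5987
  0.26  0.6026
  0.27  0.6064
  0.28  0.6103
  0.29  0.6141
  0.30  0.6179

$42.07

T = 0.75;  σ√T = 0.2338
d₁ = [ln(386/380) + (0.028 + ½·0.27²)·0.75] / (σ√T) = (0.0157 + 0.0483) / 0.2338 = 0.2737 ⇒ 0.27
d₂ = 0.2737 − 0.2338 = 0.0399 ⇒ 0.04
e^(−rT) = e^(−0.028·0.75) = 0.9792
C = 386·N(0.27) − 380·0.9792·N(0.04) = 386·0.6064 − 380·0.9792·0.5160 = 234.0704 − 192.0015 = 42.0689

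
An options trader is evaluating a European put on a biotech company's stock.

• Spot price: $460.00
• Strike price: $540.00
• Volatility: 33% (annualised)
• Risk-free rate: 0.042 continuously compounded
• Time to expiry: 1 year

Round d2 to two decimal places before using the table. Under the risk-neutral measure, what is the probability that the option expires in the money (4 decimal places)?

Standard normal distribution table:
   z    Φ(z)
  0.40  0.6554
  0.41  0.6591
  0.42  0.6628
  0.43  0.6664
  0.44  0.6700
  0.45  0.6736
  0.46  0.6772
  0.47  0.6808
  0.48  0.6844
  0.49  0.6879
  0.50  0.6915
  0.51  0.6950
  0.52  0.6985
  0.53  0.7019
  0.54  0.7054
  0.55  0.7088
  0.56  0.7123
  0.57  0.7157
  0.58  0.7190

0.6985

σ√T = 0.33 × 1.0000 = 0.3300
ln(S/K) + (r + σ²/2)T = ln(460/540) + (0.042 + 0.33²/2)·1 = -0.1603 + 0.0965 = -0.0639
d₁ = -0.0639 / 0.3300 = -0.1936 → -0.19
d₂ = d₁ − σ√T = -0.1936 − 0.3300 = -0.5236 → -0.52
Risk-neutral Pr[S_T < K] = N(−d₂) = N(0.52) = 0.6985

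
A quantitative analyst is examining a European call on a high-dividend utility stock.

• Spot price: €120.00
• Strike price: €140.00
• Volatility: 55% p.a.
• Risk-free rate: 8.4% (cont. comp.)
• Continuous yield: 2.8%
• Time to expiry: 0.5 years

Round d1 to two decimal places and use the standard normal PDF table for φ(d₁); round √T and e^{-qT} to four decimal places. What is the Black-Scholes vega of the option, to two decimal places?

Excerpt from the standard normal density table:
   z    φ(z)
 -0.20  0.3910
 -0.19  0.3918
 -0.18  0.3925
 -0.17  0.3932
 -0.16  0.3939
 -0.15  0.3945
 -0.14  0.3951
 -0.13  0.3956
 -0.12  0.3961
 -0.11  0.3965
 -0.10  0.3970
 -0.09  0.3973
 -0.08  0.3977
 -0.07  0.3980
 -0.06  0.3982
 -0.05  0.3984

33.10

T = 0.5;  σ√T = 0.3889
d₁ = [ln(120/140) + (0.084 − 0.028 + 0.55²/2)·0.5] / 0.3889 = [-0.1542 + 0.1036] / 0.3889 = -0.1299 ⇒ -0.13
√T = √0.5 = 0.7071
φ(d₁) = φ(-0.13) = 0.3956
exp(−qT) = exp(−0.028·0.5) = 0.9861
vega = S·exp(−qT)·φ(d₁)·√T = 120·0.9861·0.3956·0.7071 = 33.1009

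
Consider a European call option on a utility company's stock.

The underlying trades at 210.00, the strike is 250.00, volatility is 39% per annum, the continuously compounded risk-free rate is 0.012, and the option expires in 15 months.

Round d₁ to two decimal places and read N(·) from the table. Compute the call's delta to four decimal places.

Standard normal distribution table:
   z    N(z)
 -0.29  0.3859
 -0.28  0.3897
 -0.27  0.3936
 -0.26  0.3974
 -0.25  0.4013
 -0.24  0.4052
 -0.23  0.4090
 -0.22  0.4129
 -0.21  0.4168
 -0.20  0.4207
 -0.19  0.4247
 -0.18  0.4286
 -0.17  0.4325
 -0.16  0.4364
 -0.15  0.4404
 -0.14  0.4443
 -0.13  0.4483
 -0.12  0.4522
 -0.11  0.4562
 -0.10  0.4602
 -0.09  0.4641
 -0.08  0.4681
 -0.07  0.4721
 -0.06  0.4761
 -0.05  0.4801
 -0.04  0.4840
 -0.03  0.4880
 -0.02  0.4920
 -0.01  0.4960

σ√T = 0.39·√1.25 = 0.4360
d₁ = [ln(210/250) + (0.012 + 0.39²/2)·1.25] / 0.4360 = [-0.1744 + 0.1101] / 0.4360 = -0.1474 → -0.15
N(d₁) = N(-0.15) = 0.4404
Δ_call = N(d₁) = 0.4404

0.4404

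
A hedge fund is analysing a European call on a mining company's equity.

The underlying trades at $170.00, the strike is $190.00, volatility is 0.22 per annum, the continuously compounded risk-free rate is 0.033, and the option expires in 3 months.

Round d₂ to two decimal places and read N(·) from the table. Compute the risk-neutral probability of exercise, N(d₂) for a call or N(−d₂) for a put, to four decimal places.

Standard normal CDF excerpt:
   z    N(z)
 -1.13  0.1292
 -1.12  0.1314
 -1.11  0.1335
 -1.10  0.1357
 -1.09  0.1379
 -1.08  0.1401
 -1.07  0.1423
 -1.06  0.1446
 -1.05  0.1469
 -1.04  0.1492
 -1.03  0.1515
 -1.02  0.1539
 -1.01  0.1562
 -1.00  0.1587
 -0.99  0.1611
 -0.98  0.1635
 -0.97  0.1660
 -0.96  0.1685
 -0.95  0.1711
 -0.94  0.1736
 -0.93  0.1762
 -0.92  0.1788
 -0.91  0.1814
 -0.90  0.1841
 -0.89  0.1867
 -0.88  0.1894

σ√T = 0.22 × 0.5000 = 0.1100
ln(S/K) + (r + σ²/2)T = ln(170/190) + (0.033 + 0.22²/2)·0.25 = -0.1112 + 0.0143 = -0.0969
d₁ = -0.0969 / 0.1100 = -0.8811 ⇒ -0.88
d₂ = d₁ − σ√T = -0.8811 − 0.1100 = -0.9911 ⇒ -0.99
Pr(exercise) under Q = N(d₂) = 0.1611

0.1611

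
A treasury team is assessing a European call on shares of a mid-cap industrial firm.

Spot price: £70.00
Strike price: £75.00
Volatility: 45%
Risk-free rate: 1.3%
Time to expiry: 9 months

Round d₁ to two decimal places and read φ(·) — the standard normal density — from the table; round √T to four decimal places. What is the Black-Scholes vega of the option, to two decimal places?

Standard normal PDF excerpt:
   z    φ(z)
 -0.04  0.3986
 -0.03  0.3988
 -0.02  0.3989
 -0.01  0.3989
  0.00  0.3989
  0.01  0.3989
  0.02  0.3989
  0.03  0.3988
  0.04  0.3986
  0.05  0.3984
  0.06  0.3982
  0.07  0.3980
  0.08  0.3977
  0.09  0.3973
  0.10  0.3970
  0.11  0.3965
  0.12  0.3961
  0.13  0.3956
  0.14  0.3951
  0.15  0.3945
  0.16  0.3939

24.16

T = 0.75;  σ√T = 0.3897
d₁ = [ln(70/75) + (0.013 + 0.45²/2)·0.75] / 0.3897 = [-0.0690 + 0.0857] / 0.3897 = 0.0428 → 0.04
√T = √0.75 = 0.8660
φ(d₁) = φ(0.04) = 0.3986
vega = S·φ(d₁)·√T = 70·0.3986·0.8660 = 24.1631
(Call and put vega coincide under Black-Scholes.)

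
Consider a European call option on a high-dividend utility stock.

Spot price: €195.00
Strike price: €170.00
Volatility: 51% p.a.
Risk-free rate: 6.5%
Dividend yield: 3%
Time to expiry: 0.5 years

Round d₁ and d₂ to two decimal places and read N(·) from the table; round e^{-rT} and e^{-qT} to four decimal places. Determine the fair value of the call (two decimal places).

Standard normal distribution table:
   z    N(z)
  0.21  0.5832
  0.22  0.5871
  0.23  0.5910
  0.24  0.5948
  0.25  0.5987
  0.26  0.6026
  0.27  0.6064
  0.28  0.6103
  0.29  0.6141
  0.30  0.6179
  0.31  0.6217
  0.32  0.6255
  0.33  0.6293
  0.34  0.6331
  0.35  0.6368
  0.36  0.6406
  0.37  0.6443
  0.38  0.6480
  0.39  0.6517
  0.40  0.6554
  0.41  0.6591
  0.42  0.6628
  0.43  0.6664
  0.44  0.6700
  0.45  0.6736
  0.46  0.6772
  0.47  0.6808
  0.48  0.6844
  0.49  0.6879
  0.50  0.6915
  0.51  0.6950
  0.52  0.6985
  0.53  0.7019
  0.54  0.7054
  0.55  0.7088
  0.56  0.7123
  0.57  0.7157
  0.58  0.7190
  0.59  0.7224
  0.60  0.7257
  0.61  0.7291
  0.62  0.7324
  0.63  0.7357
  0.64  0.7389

€41.53

σ√T = 0.51 × 0.7071 = 0.3606
d₁ = [ln(195/170) + (0.065 − 0.03 + 0.51²/2)·0.5] / 0.3606 = [0.1372 + 0.0825] / 0.3606 = 0.6093 ≈ 0.61
d₂ = d₁ − σ√T = 0.6093 − 0.3606 = 0.2487 ≈ 0.25
exp(−qT) = exp(−0.03·0.5) = 0.9851;  exp(−rT) = exp(−0.065·0.5) = 0.9680
C = 195·0.9851·N(0.61) − 170·0.9680·N(0.25) = 195·0.9851·0.7291 − 170·0.9680·0.5987 = 140.0561 − 98.5221 = 41.5340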